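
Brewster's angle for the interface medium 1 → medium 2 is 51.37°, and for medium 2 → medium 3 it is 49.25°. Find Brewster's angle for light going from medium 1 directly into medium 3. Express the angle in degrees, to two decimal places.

n₂/n₁ = tan 51.37° = 1.2513 and n₃/n₂ = tan 49.25° = 1.1606.
So n₃/n₁ = (n₂/n₁)(n₃/n₂) = 1.2513 × 1.1606 = 1.4522.
θ_B(1→3) = arctan(1.4522) = 55.45°.

θ_B ≈ 55.45°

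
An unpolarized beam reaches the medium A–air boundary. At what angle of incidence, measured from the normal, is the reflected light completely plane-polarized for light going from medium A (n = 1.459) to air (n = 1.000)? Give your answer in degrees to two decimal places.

tan θ_B = n₂/n₁ = 1.000/1.459 = 0.6854. Taking the arctangent, θ_B = 34.43°.

θ_B ≈ 34.43°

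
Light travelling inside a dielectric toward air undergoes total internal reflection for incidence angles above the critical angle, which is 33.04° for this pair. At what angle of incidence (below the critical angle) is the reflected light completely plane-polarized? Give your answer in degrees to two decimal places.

θ_B ≈ 28.60°

n₂/n₁ = sin θ_c = sin 33.04° = 0.5452.
tan θ_B equals the same ratio, so θ_B = arctan(0.5452) = 28.60°.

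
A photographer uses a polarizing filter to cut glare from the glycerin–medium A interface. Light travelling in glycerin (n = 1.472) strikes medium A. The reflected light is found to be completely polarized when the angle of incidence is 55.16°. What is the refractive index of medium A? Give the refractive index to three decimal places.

n ≈ 2.115

At the Brewster angle, tan θ_B = n₂/n₁ with n₁ on the incident side (glycerin) and n₂ on the transmitted side (medium A).
n₂ = n₁ tan θ_B = 1.472 × tan 55.16° = 2.115.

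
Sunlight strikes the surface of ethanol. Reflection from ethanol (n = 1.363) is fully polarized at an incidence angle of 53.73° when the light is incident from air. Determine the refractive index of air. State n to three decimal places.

At Brewster's angle, tan θ_B = n₂/n₁ with n₁ on the incident side (air) and n₂ on the transmitted side (ethanol).
n₁ = n₂ / tan θ_B = 1.363 / tan 53.73° = 1.000.

n ≈ 1.000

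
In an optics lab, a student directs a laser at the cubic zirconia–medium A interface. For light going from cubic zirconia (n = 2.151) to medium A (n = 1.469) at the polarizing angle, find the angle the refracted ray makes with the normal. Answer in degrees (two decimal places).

θ_t ≈ 55.67°

tan θ_B = n₂/n₁ = 1.469/2.151 = 0.6829, so θ_B = 34.33°.
Since θ_B + θ_t = 90° at Brewster incidence, θ_t = 90° − 34.33° = 55.67°.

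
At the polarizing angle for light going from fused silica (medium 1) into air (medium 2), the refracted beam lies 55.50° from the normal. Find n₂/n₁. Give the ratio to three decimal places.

n₂/n₁ ≈ 0.687

θ_B + θ_t = 90°, so θ_B = 90° − 55.50° = 34.50°.
tan θ_B = n₂/n₁, so n₂/n₁ = tan 34.50° = 0.687.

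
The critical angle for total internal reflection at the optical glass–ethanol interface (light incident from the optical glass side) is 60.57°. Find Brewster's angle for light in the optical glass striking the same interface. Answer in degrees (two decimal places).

n₂/n₁ = sin θ_c = sin 60.57° = 0.8710.
tan θ_B equals the same ratio, so θ_B = arctan(0.8710) = 41.05°.

θ_B ≈ 41.05°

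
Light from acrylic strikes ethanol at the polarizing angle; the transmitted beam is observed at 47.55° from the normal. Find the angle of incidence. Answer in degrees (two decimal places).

θ_B ≈ 42.45°

At Brewster's angle the reflected and refracted rays are perpendicular, so θ_B + θ_t = 90°.
So θ_B = 90° − θ_t = 90° − 47.55° = 42.45°.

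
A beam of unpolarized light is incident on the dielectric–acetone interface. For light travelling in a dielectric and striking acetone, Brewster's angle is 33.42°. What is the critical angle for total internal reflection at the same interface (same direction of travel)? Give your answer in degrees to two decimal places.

From Brewster, n₂/n₁ = tan θ_B = tan 33.42° = 0.6599.
Then sin θ_c = n₂/n₁ = 0.6599, so θ_c = arcsin 0.6599 = 41.29°.

θ_c ≈ 41.29°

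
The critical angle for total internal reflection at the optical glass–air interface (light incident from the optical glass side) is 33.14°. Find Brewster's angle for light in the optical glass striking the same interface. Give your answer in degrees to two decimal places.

sin θ_c = n₂/n₁, so n₂/n₁ = sin 33.14° = 0.5467.
Brewster: tan θ_B = n₂/n₁ = 0.5467.
θ_B = arctan(0.5467) = 28.66°.

θ_B ≈ 28.66°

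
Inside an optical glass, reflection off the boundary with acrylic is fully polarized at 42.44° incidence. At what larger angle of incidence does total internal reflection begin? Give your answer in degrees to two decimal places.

θ_c ≈ 66.12°

From Brewster, n₂/n₁ = tan θ_B = tan 42.44° = 0.9144.
Then sin θ_c = n₂/n₁ = 0.9144, so θ_c = arcsin 0.9144 = 66.12°.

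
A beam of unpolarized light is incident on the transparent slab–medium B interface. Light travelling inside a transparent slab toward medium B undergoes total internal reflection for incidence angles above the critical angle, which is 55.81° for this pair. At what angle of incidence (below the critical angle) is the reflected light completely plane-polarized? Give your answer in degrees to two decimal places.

θ_B ≈ 39.60°

n₂/n₁ = sin θ_c = sin 55.81° = 0.8272.
tan θ_B equals the same ratio, so θ_B = arctan(0.8272) = 39.60°.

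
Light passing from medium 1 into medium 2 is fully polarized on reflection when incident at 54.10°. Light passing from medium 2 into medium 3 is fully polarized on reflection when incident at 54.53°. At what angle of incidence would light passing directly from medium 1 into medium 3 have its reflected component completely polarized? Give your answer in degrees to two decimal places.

θ_B ≈ 62.72°

n₂/n₁ = tan 54.10° = 1.3814 and n₃/n₂ = tan 54.53° = 1.4035.
So n₃/n₁ = (n₂/n₁)(n₃/n₂) = 1.3814 × 1.4035 = 1.9389.
θ_B(1→3) = arctan(1.9389) = 62.72°.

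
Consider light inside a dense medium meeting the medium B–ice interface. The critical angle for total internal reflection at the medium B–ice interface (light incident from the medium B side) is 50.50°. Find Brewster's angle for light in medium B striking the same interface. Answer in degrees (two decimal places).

θ_B ≈ 37.65°

At the critical angle sin θ_c = n₂/n₁, giving n₂/n₁ = sin 50.50° = 0.7716.
Then tan θ_B = n₂/n₁ = 0.7716, so θ_B = arctan 0.7716 = 37.65°.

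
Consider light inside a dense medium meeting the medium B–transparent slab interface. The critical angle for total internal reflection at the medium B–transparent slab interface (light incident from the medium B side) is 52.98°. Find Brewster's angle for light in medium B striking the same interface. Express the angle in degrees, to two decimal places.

n₂/n₁ = sin θ_c = sin 52.98° = 0.7984.
tan θ_B equals the same ratio, so θ_B = arctan(0.7984) = 38.60°.

θ_B ≈ 38.60°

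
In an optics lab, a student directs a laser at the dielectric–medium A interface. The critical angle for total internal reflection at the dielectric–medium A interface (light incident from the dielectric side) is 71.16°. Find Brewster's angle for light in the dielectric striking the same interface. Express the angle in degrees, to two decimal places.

θ_B ≈ 43.42°

n₂/n₁ = sin θ_c = sin 71.16° = 0.9464.
tan θ_B equals the same ratio, so θ_B = arctan(0.9464) = 43.42°.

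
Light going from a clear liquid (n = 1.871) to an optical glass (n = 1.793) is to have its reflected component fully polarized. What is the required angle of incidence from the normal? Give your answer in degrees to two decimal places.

Brewster's condition: tan θ_B = n₂/n₁ = 1.793/1.871 = 0.9583. Taking the arctangent, θ_B = 43.78°.

θ_B ≈ 43.78°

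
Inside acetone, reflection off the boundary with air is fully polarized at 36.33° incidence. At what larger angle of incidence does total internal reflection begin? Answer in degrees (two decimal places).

θ_c ≈ 47.34°

From Brewster, n₂/n₁ = tan θ_B = tan 36.33° = 0.7354.
Then sin θ_c = n₂/n₁ = 0.7354, so θ_c = arcsin 0.7354 = 47.34°.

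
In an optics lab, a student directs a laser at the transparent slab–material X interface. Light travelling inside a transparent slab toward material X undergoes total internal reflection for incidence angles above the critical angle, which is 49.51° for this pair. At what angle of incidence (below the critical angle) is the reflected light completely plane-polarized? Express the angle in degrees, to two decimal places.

θ_B ≈ 37.25°

sin θ_c = n₂/n₁, so n₂/n₁ = sin 49.51° = 0.7605.
Brewster: tan θ_B = n₂/n₁ = 0.7605.
θ_B = arctan(0.7605) = 37.25°.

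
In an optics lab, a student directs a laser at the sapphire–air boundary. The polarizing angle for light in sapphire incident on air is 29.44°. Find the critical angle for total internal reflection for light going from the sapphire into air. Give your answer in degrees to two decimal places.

θ_c ≈ 34.36°

n₂/n₁ = tan 29.44° = 0.5644; the critical angle satisfies sin θ_c = n₂/n₁.
θ_c = arcsin(0.5644) = 34.36°.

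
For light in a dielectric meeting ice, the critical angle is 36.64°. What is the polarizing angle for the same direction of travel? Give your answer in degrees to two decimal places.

sin θ_c = n₂/n₁, so n₂/n₁ = sin 36.64° = 0.5968.
Brewster: tan θ_B = n₂/n₁ = 0.5968.
θ_B = arctan(0.5968) = 30.83°.

θ_B ≈ 30.83°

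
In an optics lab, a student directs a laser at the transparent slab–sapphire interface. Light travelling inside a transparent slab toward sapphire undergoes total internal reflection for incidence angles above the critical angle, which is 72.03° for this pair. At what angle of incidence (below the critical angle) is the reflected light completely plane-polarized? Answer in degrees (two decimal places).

sin θ_c = n₂/n₁, so n₂/n₁ = sin 72.03° = 0.9512.
Brewster: tan θ_B = n₂/n₁ = 0.9512.
θ_B = arctan(0.9512) = 43.57°.

θ_B ≈ 43.57°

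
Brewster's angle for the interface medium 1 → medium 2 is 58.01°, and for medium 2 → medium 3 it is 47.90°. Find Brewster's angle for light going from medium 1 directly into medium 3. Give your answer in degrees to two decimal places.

tan θ_B(1→2) = n₂/n₁ = tan 58.01° = 1.6010.
tan θ_B(2→3) = n₃/n₂ = tan 47.90° = 1.1067.
So n₃/n₁ = (n₂/n₁)(n₃/n₂) = 1.6010 × 1.1067 = 1.7718.
θ_B(1→3) = arctan(1.7718) = 60.56°.

θ_B ≈ 60.56°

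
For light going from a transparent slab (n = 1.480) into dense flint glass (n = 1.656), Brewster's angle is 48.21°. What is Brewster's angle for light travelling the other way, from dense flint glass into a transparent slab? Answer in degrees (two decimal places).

The two Brewster angles are complementary: θ_B' = 90° − θ_B = 90° − 48.21° = 41.79°.

θ_B' ≈ 41.79°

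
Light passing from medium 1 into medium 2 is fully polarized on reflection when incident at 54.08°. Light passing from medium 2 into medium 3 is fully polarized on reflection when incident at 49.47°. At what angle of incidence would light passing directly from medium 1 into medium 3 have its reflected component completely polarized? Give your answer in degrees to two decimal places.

θ_B ≈ 58.23°

Each Brewster angle gives a ratio: n₂/n₁ = tan 54.08° = 1.3804, n₃/n₂ = tan 49.47° = 1.1696.
So n₃/n₁ = (n₂/n₁)(n₃/n₂) = 1.3804 × 1.1696 = 1.6146.
θ_B(1→3) = arctan(1.6146) = 58.23°.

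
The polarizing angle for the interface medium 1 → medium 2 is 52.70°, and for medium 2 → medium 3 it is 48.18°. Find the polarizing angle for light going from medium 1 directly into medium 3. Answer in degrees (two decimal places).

θ_B ≈ 55.72°

tan θ_B(1→2) = n₂/n₁ = tan 52.70° = 1.3127.
tan θ_B(2→3) = n₃/n₂ = tan 48.18° = 1.1177.
So n₃/n₁ = (n₂/n₁)(n₃/n₂) = 1.3127 × 1.1177 = 1.4671.
θ_B(1→3) = arctan(1.4671) = 55.72°.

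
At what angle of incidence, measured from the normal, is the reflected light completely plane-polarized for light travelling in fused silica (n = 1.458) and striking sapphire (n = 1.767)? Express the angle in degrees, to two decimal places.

The reflected p-component vanishes when tan θ_B = n₂/n₁.
Here n₂/n₁ = 1.767/1.458 = 1.2119, and Brewster's law gives tan θ_B = n₂/n₁.
θ_B = arctan(1.2119) = 50.47°.

θ_B ≈ 50.47°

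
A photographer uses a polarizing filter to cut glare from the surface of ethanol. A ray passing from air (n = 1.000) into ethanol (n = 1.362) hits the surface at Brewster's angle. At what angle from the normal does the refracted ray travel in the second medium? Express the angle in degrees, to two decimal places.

θ_t ≈ 36.29°

First find Brewster's angle: tan θ_B = 1.362/1.000 = 1.3620, giving θ_B = 53.71°.
At Brewster's angle the reflected and refracted rays are perpendicular, so θ_t = 90° − θ_B = 90° − 53.71° = 36.29°.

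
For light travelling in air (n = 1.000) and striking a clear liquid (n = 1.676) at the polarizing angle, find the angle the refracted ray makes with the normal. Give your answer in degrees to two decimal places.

θ_t ≈ 30.82°

θ_B = arctan(n₂/n₁) = arctan(1.676/1.000) = 59.18°.
Since θ_B + θ_t = 90° at Brewster incidence, θ_t = 90° − 59.18° = 30.82°.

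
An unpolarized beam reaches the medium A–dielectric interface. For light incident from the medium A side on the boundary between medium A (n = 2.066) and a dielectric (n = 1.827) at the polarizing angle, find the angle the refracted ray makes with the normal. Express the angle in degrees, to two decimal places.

tan θ_B = n₂/n₁ = 1.827/2.066 = 0.8843, so θ_B = 41.49°.
Since θ_B + θ_t = 90° at Brewster incidence, θ_t = 90° − 41.49° = 48.51°.

θ_t ≈ 48.51°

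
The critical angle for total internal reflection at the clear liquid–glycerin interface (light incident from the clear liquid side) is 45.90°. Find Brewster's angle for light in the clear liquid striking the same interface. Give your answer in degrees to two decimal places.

θ_B ≈ 35.68°

n₂/n₁ = sin θ_c = sin 45.90° = 0.7181.
tan θ_B equals the same ratio, so θ_B = arctan(0.7181) = 35.68°.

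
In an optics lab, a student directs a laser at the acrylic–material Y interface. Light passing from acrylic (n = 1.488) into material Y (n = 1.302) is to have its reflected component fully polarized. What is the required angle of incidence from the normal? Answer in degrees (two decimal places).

θ_B ≈ 41.19°

Brewster's condition: tan θ_B = n₂/n₁ = 1.302/1.488 = 0.8750.
θ_B = arctan(0.8750) = 41.19°.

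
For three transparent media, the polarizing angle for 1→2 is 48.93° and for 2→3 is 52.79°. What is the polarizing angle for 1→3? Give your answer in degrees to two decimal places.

tan θ_B(1→2) = n₂/n₁ = tan 48.93° = 1.1475.
tan θ_B(2→3) = n₃/n₂ = tan 52.79° = 1.3170.
So n₃/n₁ = (n₂/n₁)(n₃/n₂) = 1.1475 × 1.3170 = 1.5113.
θ_B(1→3) = arctan(1.5113) = 56.51°.

θ_B ≈ 56.51°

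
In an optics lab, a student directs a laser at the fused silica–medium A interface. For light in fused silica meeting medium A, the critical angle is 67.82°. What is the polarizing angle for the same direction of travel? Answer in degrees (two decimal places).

θ_B ≈ 42.80°

n₂/n₁ = sin θ_c = sin 67.82° = 0.9260.
tan θ_B equals the same ratio, so θ_B = arctan(0.9260) = 42.80°.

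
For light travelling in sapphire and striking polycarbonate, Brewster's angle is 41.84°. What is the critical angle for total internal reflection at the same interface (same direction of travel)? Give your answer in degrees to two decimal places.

From Brewster, n₂/n₁ = tan θ_B = tan 41.84° = 0.8954.
Then sin θ_c = n₂/n₁ = 0.8954, so θ_c = arcsin 0.8954 = 63.55°.

θ_c ≈ 63.55°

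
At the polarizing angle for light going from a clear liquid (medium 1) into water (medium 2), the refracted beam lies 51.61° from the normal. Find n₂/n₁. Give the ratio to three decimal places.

n₂/n₁ ≈ 0.792

θ_B + θ_t = 90°, so θ_B = 90° − 51.61° = 38.39°.
Then n₂/n₁ = tan θ_B = tan 38.39° = 0.792.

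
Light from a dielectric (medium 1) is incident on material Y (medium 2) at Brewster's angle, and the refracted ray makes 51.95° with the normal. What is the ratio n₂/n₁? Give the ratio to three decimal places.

n₂/n₁ ≈ 0.783

At Brewster incidence θ_B = 90° − θ_t = 90° − 51.95° = 38.05°.
tan θ_B = n₂/n₁, so n₂/n₁ = tan 38.05° = 0.783.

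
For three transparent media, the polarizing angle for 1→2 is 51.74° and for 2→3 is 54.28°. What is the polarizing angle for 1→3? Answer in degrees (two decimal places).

Each Brewster angle gives a ratio: n₂/n₁ = tan 51.74° = 1.2680, n₃/n₂ = tan 54.28° = 1.3906.
n₃/n₁ = 1.7634. Then tan θ_B(1→3) = n₃/n₁, so θ_B(1→3) = arctan(1.7634) = 60.44°.

θ_B ≈ 60.44°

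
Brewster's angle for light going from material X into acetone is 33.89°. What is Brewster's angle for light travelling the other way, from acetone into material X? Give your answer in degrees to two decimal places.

tan θ_B' = n₁/n₂ = 1/tan θ_B, so θ_B' = 90° − θ_B.
θ_B' = 90° − 33.89° = 56.11°.

θ_B' ≈ 56.11°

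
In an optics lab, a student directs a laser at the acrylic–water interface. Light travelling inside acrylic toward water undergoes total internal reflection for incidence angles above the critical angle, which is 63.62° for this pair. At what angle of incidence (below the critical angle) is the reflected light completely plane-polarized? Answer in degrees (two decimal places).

θ_B ≈ 41.86°

At the critical angle sin θ_c = n₂/n₁, giving n₂/n₁ = sin 63.62° = 0.8959.
Then tan θ_B = n₂/n₁ = 0.8959, so θ_B = arctan 0.8959 = 41.86°.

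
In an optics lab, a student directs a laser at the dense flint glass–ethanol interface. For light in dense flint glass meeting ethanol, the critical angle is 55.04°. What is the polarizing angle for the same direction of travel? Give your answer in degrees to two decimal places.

At the critical angle sin θ_c = n₂/n₁, giving n₂/n₁ = sin 55.04° = 0.8196.
Then tan θ_B = n₂/n₁ = 0.8196, so θ_B = arctan 0.8196 = 39.34°.

θ_B ≈ 39.34°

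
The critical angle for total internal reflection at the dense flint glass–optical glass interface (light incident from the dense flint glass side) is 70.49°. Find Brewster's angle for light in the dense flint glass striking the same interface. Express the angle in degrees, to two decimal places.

θ_B ≈ 43.31°

At the critical angle sin θ_c = n₂/n₁, giving n₂/n₁ = sin 70.49° = 0.9426.
Then tan θ_B = n₂/n₁ = 0.9426, so θ_B = arctan 0.9426 = 43.31°.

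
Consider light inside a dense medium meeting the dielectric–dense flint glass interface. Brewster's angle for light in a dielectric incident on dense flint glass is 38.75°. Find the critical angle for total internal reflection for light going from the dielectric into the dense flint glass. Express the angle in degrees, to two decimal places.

n₂/n₁ = tan 38.75° = 0.8026; the critical angle satisfies sin θ_c = n₂/n₁.
θ_c = arcsin(0.8026) = 53.38°.

θ_c ≈ 53.38°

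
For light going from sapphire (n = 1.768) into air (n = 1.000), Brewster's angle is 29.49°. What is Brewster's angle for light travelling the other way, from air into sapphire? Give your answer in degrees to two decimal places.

θ_B' ≈ 60.51°

Reversing the direction swaps n₁ and n₂, so tan θ_B' = 1/tan θ_B and θ_B' = 90° − θ_B.
Hence θ_B' = 90° − 29.49° = 60.51°.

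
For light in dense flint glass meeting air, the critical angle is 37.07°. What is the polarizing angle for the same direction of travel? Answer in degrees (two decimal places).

sin θ_c = n₂/n₁, so n₂/n₁ = sin 37.07° = 0.6028.
Brewster: tan θ_B = n₂/n₁ = 0.6028.
θ_B = arctan(0.6028) = 31.08°.

θ_B ≈ 31.08°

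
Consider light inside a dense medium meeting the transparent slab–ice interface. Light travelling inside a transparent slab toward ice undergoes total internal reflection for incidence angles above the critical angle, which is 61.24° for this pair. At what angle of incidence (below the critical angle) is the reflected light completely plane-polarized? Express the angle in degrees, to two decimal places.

n₂/n₁ = sin θ_c = sin 61.24° = 0.8766.
tan θ_B equals the same ratio, so θ_B = arctan(0.8766) = 41.24°.

θ_B ≈ 41.24°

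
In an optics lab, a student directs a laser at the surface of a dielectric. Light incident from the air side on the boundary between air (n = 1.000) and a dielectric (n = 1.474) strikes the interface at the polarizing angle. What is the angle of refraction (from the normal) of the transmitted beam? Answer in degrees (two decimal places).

θ_t ≈ 34.15°

First find Brewster's angle: tan θ_B = 1.474/1.000 = 1.4740, giving θ_B = 55.85°.
At Brewster's angle the reflected and refracted rays are perpendicular, so θ_t = 90° − θ_B = 90° − 55.85° = 34.15°.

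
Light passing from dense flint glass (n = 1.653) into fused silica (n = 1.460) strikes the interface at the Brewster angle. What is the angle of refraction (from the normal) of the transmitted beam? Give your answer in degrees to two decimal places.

θ_t ≈ 48.55°

First find Brewster's angle: tan θ_B = 1.460/1.653 = 0.8832, giving θ_B = 41.45°.
At Brewster's angle the reflected and refracted rays are perpendicular, so θ_t = 90° − θ_B = 90° − 41.45° = 48.55°.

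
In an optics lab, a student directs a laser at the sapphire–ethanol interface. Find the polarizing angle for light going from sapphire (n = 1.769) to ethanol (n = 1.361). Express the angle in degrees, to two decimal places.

θ_B ≈ 37.57°

Here n₂/n₁ = 1.361/1.769 = 0.7694, and Brewster's law gives tan θ_B = n₂/n₁. Taking the arctangent, θ_B = 37.57°.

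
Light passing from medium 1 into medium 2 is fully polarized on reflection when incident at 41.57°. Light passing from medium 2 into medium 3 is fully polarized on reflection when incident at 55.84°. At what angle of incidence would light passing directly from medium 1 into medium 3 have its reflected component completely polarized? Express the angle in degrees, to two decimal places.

θ_B ≈ 52.58°

tan θ_B(1→2) = n₂/n₁ = tan 41.57° = 0.8869.
tan θ_B(2→3) = n₃/n₂ = tan 55.84° = 1.4737.
So n₃/n₁ = (n₂/n₁)(n₃/n₂) = 0.8869 × 1.4737 = 1.3070.
θ_B(1→3) = arctan(1.3070) = 52.58°.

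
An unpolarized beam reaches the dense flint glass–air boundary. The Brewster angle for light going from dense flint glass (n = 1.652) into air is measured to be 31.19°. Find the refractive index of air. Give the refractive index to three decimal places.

n ≈ 1.000

At the Brewster angle, tan θ_B = n₂/n₁ with n₁ on the incident side (dense flint glass) and n₂ on the transmitted side (air).
n₂ = n₁ tan θ_B = 1.652 × tan 31.19° = 1.000.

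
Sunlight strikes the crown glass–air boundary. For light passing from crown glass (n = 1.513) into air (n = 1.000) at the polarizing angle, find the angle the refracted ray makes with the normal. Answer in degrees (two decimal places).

tan θ_B = n₂/n₁ = 1.000/1.513 = 0.6609, so θ_B = 33.46°.
Since θ_B + θ_t = 90° at Brewster incidence, θ_t = 90° − 33.46° = 56.54°.

θ_t ≈ 56.54°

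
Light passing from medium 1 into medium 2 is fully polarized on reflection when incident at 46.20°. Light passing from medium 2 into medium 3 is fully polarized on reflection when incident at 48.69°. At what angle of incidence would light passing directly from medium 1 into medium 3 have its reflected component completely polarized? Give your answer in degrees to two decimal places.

n₂/n₁ = tan 46.20° = 1.0428 and n₃/n₂ = tan 48.69° = 1.1379.
n₃/n₁ = 1.1866. Then tan θ_B(1→3) = n₃/n₁, so θ_B(1→3) = arctan(1.1866) = 49.88°.

θ_B ≈ 49.88°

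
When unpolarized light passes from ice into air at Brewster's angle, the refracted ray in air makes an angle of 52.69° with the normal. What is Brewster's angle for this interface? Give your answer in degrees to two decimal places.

Brewster's condition makes the reflected and refracted beams perpendicular: θ_B + θ_t = 90°.
θ_B = 90° − 52.69° = 37.31°.

θ_B ≈ 37.31°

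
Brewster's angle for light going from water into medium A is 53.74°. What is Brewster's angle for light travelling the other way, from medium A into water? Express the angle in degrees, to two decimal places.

tan θ_B' = n₁/n₂ = 1/tan θ_B, so θ_B' = 90° − θ_B.
θ_B' = 90° − 53.74° = 36.26°.

θ_B' ≈ 36.26°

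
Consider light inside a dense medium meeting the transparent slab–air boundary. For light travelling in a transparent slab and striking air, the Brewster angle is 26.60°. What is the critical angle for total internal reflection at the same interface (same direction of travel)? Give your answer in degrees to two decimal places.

θ_c ≈ 30.05°

tan θ_B = n₂/n₁ = tan 26.60° = 0.5008.
Total internal reflection: sin θ_c = n₂/n₁ = 0.5008.
θ_c = arcsin(0.5008) = 30.05°.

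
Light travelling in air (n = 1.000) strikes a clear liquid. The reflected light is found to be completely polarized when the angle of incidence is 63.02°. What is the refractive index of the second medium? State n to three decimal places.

At the polarizing angle, tan θ_B = n₂/n₁ with n₁ on the incident side (air) and n₂ on the transmitted side (a clear liquid).
n₂ = n₁ tan θ_B = 1.000 × tan 63.02° = 1.964.

n ≈ 1.964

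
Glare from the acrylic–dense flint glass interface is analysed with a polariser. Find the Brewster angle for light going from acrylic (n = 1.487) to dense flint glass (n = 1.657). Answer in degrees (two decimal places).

θ_B ≈ 48.10°

Here n₂/n₁ = 1.657/1.487 = 1.1143, and Brewster's law gives tan θ_B = n₂/n₁. Taking the arctangent, θ_B = 48.10°.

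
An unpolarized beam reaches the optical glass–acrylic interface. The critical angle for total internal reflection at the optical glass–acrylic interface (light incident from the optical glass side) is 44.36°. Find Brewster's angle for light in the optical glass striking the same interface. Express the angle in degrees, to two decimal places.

θ_B ≈ 34.96°

sin θ_c = n₂/n₁, so n₂/n₁ = sin 44.36° = 0.6992.
Brewster: tan θ_B = n₂/n₁ = 0.6992.
θ_B = arctan(0.6992) = 34.96°.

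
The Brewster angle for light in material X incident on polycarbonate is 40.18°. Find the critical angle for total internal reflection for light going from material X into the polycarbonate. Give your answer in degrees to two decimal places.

θ_c ≈ 57.61°

tan θ_B = n₂/n₁ = tan 40.18° = 0.8445.
Total internal reflection: sin θ_c = n₂/n₁ = 0.8445.
θ_c = arcsin(0.8445) = 57.61°.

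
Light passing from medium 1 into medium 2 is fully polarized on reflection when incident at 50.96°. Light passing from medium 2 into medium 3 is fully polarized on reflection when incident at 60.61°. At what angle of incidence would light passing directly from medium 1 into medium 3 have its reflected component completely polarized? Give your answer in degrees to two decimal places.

tan θ_B(1→2) = n₂/n₁ = tan 50.96° = 1.2331.
tan θ_B(2→3) = n₃/n₂ = tan 60.61° = 1.7754.
So n₃/n₁ = (n₂/n₁)(n₃/n₂) = 1.2331 × 1.7754 = 2.1894.
θ_B(1→3) = arctan(2.1894) = 65.45°.

θ_B ≈ 65.45°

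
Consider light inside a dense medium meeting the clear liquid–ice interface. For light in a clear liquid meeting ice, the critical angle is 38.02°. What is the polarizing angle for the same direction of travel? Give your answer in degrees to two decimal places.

θ_B ≈ 31.63°

sin θ_c = n₂/n₁, so n₂/n₁ = sin 38.02° = 0.6159.
Brewster: tan θ_B = n₂/n₁ = 0.6159.
θ_B = arctan(0.6159) = 31.63°.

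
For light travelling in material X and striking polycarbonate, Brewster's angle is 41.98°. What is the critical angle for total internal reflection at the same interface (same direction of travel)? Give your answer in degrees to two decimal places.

θ_c ≈ 64.13°

n₂/n₁ = tan 41.98° = 0.8998; the critical angle satisfies sin θ_c = n₂/n₁.
θ_c = arcsin(0.8998) = 64.13°.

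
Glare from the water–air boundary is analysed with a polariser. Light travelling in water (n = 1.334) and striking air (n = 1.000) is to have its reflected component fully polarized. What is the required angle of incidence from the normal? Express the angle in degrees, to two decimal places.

θ_B ≈ 36.86°

Brewster's condition: tan θ_B = n₂/n₁ = 1.000/1.334 = 0.7496. Taking the arctangent, θ_B = 36.86°.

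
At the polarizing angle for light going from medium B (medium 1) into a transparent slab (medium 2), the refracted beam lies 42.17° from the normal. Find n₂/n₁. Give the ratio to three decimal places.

n₂/n₁ ≈ 1.104

θ_B + θ_t = 90°, so θ_B = 90° − 42.17° = 47.83°.
tan θ_B = n₂/n₁, so n₂/n₁ = tan 47.83° = 1.104.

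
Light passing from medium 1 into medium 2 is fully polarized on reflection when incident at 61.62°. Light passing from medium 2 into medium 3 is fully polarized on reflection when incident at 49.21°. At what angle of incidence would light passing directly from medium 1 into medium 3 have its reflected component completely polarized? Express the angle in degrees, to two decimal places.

θ_B ≈ 65.01°

n₂/n₁ = tan 61.62° = 1.8510 and n₃/n₂ = tan 49.21° = 1.1589.
Multiplying, n₃/n₁ = 1.8510 × 1.1589 = 2.1452, and θ_B(1→3) = arctan 2.1452 = 65.01°.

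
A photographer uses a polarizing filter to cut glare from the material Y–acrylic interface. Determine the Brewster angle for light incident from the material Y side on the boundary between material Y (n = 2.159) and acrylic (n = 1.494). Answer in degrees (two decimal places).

tan θ_B = n₂/n₁ = 1.494/2.159 = 0.6920.
So θ_B = arctan 0.6920 = 34.68°.

θ_B ≈ 34.68°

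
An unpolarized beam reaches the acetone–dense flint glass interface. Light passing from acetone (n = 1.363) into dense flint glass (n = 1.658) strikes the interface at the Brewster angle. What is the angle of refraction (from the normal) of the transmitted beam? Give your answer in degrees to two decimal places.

tan θ_B = n₂/n₁ = 1.658/1.363 = 1.2164, so θ_B = 50.58°.
Since θ_B + θ_t = 90° at Brewster incidence, θ_t = 90° − 50.58° = 39.42°.

θ_t ≈ 39.42°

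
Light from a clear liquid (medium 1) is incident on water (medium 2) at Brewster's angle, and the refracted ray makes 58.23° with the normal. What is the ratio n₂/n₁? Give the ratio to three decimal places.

At Brewster incidence θ_B = 90° − θ_t = 90° − 58.23° = 31.77°.
Then n₂/n₁ = tan θ_B = tan 31.77° = 0.619.

n₂/n₁ ≈ 0.619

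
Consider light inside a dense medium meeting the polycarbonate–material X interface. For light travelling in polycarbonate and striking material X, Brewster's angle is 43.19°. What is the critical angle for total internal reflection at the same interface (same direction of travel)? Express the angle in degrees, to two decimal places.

θ_c ≈ 69.84°

n₂/n₁ = tan 43.19° = 0.9387; the critical angle satisfies sin θ_c = n₂/n₁.
θ_c = arcsin(0.9387) = 69.84°.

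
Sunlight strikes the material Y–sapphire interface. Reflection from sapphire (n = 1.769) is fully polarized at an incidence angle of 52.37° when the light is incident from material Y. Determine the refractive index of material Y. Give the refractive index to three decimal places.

n ≈ 1.364

Brewster's law: tan θ_B = n₂/n₁ (light incident in material Y, refracted into sapphire).
n₁ = n₂ / tan θ_B = 1.769 / tan 52.37° = 1.364.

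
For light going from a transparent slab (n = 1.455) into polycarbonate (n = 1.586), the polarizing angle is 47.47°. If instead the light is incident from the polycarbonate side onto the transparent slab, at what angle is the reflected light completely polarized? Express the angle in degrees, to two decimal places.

The two Brewster angles are complementary: θ_B' = 90° − θ_B = 90° − 47.47° = 42.53°.

θ_B' ≈ 42.53°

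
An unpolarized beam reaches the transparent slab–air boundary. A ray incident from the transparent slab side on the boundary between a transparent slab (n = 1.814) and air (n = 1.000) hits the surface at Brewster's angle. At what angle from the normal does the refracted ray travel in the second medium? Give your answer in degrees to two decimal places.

tan θ_B = n₂/n₁ = 1.000/1.814 = 0.5513, so θ_B = 28.87°.
The refracted ray is perpendicular to the reflected ray, so θ_t = 90° − θ_B = 61.13°.

θ_t ≈ 61.13°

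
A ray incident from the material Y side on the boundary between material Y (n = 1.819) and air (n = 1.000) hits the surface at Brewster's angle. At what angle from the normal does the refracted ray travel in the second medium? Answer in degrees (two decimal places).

θ_t ≈ 61.20°

tan θ_B = n₂/n₁ = 1.000/1.819 = 0.5498, so θ_B = 28.80°.
Since θ_B + θ_t = 90° at Brewster incidence, θ_t = 90° − 28.80° = 61.20°.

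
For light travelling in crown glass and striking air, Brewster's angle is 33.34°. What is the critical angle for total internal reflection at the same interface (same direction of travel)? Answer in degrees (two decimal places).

tan θ_B = n₂/n₁ = tan 33.34° = 0.6579.
Total internal reflection: sin θ_c = n₂/n₁ = 0.6579.
θ_c = arcsin(0.6579) = 41.14°.

θ_c ≈ 41.14°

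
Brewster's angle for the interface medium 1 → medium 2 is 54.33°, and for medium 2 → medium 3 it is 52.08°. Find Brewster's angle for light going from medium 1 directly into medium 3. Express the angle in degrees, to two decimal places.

n₂/n₁ = tan 54.33° = 1.3932 and n₃/n₂ = tan 52.08° = 1.2836.
Multiplying, n₃/n₁ = 1.3932 × 1.2836 = 1.7883, and θ_B(1→3) = arctan 1.7883 = 60.79°.

θ_B ≈ 60.79°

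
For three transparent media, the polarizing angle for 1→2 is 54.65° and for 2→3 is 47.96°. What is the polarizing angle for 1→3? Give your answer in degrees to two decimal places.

Each Brewster angle gives a ratio: n₂/n₁ = tan 54.65° = 1.4097, n₃/n₂ = tan 47.96° = 1.1091.
So n₃/n₁ = (n₂/n₁)(n₃/n₂) = 1.4097 × 1.1091 = 1.5635.
θ_B(1→3) = arctan(1.5635) = 57.40°.

θ_B ≈ 57.40°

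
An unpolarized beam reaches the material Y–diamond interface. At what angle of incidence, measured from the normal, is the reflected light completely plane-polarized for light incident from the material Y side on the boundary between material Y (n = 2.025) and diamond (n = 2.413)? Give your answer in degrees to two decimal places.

Brewster's condition: tan θ_B = n₂/n₁ = 2.413/2.025 = 1.1916. Taking the arctangent, θ_B = 50.00°.

θ_B ≈ 50.00°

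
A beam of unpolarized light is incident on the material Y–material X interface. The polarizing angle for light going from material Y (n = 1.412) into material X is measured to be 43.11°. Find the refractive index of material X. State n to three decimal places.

Full polarization of the reflected beam means tan θ_B = n₂/n₁, where n₁ is the incident medium (material Y).
n₂ = n₁ tan θ_B = 1.412 × tan 43.11° = 1.322.

n ≈ 1.322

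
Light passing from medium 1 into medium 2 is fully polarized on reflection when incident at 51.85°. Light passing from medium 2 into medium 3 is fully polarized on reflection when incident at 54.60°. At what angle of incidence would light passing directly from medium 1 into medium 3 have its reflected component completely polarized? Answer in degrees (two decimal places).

θ_B ≈ 60.83°

n₂/n₁ = tan 51.85° = 1.2731 and n₃/n₂ = tan 54.60° = 1.4071.
Multiplying, n₃/n₁ = 1.2731 × 1.4071 = 1.7914, and θ_B(1→3) = arctan 1.7914 = 60.83°.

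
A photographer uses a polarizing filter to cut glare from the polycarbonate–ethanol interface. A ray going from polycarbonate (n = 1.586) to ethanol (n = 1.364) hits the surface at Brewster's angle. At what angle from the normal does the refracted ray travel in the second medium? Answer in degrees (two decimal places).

θ_t ≈ 49.30°

First find Brewster's angle: tan θ_B = 1.364/1.586 = 0.8600, giving θ_B = 40.70°.
At Brewster's angle the reflected and refracted rays are perpendicular, so θ_t = 90° − θ_B = 90° − 40.70° = 49.30°.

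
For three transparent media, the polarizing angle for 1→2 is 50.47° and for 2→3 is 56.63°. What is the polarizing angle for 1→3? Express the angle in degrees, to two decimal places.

tan θ_B(1→2) = n₂/n₁ = tan 50.47° = 1.2118.
tan θ_B(2→3) = n₃/n₂ = tan 56.63° = 1.5183.
n₃/n₁ = 1.8399. Then tan θ_B(1→3) = n₃/n₁, so θ_B(1→3) = arctan(1.8399) = 61.48°.

θ_B ≈ 61.48°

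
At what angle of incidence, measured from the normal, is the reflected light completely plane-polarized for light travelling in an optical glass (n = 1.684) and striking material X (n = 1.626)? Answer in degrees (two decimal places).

θ_B ≈ 44.00°

Brewster's condition: tan θ_B = n₂/n₁ = 1.626/1.684 = 0.9656.
θ_B = arctan(0.9656) = 44.00°.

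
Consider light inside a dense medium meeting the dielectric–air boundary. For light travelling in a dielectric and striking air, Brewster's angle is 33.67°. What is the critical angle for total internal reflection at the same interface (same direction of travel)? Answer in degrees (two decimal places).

From Brewster, n₂/n₁ = tan θ_B = tan 33.67° = 0.6662.
Then sin θ_c = n₂/n₁ = 0.6662, so θ_c = arcsin 0.6662 = 41.77°.

θ_c ≈ 41.77°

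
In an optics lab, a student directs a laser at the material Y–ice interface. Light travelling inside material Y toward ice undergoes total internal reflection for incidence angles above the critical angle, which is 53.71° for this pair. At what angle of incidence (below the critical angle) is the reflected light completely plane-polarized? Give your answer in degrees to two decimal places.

n₂/n₁ = sin θ_c = sin 53.71° = 0.8060.
tan θ_B equals the same ratio, so θ_B = arctan(0.8060) = 38.87°.

θ_B ≈ 38.87°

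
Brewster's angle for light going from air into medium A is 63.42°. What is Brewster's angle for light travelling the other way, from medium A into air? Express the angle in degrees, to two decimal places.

θ_B' ≈ 26.58°

The two Brewster angles are complementary: θ_B' = 90° − θ_B = 90° − 63.42° = 26.58°.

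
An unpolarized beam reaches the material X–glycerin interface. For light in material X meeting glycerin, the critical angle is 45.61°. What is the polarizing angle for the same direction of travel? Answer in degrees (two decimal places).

θ_B ≈ 35.55°

At the critical angle sin θ_c = n₂/n₁, giving n₂/n₁ = sin 45.61° = 0.7146.
Then tan θ_B = n₂/n₁ = 0.7146, so θ_B = arctan 0.7146 = 35.55°.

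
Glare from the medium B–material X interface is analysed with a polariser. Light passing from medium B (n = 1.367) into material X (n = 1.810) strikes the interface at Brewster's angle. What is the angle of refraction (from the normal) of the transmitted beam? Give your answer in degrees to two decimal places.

θ_t ≈ 37.06°

θ_B = arctan(n₂/n₁) = arctan(1.810/1.367) = 52.94°.
At Brewster's angle the reflected and refracted rays are perpendicular, so θ_t = 90° − θ_B = 90° − 52.94° = 37.06°.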